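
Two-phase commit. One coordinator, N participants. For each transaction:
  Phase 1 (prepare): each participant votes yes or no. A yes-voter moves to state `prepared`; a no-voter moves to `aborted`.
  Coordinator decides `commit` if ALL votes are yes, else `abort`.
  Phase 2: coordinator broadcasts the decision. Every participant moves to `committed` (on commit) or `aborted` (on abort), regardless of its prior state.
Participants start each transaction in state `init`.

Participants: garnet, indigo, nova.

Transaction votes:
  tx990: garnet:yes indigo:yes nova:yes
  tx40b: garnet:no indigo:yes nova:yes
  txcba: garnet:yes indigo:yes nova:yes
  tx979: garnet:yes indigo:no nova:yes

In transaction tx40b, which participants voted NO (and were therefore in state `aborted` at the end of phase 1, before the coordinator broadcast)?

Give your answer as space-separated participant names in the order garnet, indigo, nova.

Answer: garnet

Derivation:
Txn tx40b phase 1: garnet no -> aborted; indigo yes -> prepared; nova yes -> prepared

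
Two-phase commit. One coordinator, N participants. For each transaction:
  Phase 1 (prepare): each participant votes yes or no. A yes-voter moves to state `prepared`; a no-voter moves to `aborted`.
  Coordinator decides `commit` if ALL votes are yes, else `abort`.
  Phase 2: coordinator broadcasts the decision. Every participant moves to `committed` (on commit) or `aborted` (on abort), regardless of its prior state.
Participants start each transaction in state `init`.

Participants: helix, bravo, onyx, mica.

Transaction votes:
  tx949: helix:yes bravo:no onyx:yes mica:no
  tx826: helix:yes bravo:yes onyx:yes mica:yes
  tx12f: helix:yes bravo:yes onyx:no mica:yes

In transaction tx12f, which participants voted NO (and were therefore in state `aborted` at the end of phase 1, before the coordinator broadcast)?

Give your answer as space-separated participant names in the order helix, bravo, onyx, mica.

Answer: onyx

Derivation:
Txn tx12f phase 1: helix yes -> prepared; bravo yes -> prepared; onyx no -> aborted; mica yes -> prepared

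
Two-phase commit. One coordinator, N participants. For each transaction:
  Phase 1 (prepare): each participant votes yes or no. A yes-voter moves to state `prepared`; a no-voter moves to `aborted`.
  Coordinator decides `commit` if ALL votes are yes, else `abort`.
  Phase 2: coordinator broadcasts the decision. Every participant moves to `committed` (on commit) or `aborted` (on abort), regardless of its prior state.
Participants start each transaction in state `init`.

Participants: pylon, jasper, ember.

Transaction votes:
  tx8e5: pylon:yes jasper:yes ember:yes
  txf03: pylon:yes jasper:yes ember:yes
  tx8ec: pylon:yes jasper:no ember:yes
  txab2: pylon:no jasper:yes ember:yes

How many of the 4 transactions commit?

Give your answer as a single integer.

tx8e5: all yes -> commit (commits=1)
txf03: all yes -> commit (commits=2)
tx8ec: no from jasper -> abort (commits=2)
txab2: no from pylon -> abort (commits=2)

Answer: 2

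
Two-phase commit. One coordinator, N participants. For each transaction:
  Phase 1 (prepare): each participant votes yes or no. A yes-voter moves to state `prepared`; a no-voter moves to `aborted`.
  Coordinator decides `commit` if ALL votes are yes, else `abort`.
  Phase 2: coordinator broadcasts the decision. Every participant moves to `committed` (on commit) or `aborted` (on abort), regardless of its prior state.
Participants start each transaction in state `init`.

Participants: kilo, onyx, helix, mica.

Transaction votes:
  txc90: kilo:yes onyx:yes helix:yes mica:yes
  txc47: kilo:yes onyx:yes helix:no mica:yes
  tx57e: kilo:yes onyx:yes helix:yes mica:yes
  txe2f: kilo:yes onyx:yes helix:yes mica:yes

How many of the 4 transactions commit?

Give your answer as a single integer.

txc90: all yes -> commit (commits=1)
txc47: no from helix -> abort (commits=1)
tx57e: all yes -> commit (commits=2)
txe2f: all yes -> commit (commits=3)

Answer: 3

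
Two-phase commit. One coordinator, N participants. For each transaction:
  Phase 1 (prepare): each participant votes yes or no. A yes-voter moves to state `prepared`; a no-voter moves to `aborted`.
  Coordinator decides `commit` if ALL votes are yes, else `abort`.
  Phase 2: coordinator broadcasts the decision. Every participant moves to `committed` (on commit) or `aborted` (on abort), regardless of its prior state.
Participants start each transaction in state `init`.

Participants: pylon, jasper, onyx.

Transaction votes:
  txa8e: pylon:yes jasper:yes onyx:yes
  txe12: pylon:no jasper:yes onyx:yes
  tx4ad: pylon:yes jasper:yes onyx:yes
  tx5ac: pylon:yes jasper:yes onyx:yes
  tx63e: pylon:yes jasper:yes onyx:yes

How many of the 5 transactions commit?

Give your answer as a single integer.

txa8e: all yes -> commit (commits=1)
txe12: no from pylon -> abort (commits=1)
tx4ad: all yes -> commit (commits=2)
tx5ac: all yes -> commit (commits=3)
tx63e: all yes -> commit (commits=4)

Answer: 4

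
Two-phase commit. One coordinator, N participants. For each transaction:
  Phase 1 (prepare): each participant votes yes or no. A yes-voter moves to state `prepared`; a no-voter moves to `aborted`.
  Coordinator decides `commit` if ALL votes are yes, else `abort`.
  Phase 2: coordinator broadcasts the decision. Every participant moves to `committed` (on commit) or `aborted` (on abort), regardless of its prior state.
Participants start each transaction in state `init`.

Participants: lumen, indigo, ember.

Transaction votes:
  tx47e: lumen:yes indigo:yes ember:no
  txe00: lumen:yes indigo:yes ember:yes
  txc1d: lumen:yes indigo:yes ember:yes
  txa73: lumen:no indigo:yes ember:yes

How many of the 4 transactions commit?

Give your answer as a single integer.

tx47e: no from ember -> abort (commits=0)
txe00: all yes -> commit (commits=1)
txc1d: all yes -> commit (commits=2)
txa73: no from lumen -> abort (commits=2)

Answer: 2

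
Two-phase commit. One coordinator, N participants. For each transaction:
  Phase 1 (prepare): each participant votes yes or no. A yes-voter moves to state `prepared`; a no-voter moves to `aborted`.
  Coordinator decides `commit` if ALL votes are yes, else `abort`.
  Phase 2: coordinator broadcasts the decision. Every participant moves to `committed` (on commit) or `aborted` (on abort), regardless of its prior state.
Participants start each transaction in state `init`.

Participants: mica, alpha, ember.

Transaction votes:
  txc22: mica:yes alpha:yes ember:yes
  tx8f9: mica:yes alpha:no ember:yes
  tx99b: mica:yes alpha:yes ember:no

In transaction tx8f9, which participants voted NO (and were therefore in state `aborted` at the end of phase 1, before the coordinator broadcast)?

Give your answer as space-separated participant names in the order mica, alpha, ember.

Answer: alpha

Derivation:
Txn tx8f9 phase 1: mica yes -> prepared; alpha no -> aborted; ember yes -> prepared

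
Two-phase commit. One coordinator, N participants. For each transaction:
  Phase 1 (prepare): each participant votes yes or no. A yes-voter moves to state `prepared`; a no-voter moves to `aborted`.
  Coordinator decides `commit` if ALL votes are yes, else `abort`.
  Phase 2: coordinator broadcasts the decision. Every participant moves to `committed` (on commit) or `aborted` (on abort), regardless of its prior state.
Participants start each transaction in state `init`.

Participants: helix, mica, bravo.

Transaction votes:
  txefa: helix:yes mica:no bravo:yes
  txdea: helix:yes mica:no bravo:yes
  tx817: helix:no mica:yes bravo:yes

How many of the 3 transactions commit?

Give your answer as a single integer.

Answer: 0

Derivation:
txefa: no from mica -> abort (commits=0)
txdea: no from mica -> abort (commits=0)
tx817: no from helix -> abort (commits=0)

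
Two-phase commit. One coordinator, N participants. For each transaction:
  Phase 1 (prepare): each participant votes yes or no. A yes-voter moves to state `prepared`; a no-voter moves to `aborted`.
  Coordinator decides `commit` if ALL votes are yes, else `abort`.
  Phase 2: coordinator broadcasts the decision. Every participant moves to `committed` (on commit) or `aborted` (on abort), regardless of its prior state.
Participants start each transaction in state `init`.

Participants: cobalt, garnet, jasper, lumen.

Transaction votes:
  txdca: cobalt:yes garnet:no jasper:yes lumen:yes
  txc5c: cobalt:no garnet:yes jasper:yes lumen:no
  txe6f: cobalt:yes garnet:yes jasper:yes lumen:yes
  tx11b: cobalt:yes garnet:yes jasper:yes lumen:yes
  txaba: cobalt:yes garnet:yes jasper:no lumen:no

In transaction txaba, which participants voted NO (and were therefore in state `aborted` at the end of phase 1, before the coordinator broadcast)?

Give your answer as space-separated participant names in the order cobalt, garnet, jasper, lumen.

Answer: jasper lumen

Derivation:
Txn txaba phase 1: cobalt yes -> prepared; garnet yes -> prepared; jasper no -> aborted; lumen no -> aborted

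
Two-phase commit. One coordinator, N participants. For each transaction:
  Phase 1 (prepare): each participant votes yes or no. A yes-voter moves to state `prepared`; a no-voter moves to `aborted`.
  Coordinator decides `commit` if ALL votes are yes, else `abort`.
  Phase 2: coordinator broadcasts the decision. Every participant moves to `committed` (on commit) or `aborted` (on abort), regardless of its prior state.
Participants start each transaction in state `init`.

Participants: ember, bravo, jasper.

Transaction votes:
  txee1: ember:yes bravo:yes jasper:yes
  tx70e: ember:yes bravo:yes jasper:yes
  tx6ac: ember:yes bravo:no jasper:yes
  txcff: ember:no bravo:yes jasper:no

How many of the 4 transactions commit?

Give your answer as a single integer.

Answer: 2

Derivation:
txee1: all yes -> commit (commits=1)
tx70e: all yes -> commit (commits=2)
tx6ac: no from bravo -> abort (commits=2)
txcff: no from ember, jasper -> abort (commits=2)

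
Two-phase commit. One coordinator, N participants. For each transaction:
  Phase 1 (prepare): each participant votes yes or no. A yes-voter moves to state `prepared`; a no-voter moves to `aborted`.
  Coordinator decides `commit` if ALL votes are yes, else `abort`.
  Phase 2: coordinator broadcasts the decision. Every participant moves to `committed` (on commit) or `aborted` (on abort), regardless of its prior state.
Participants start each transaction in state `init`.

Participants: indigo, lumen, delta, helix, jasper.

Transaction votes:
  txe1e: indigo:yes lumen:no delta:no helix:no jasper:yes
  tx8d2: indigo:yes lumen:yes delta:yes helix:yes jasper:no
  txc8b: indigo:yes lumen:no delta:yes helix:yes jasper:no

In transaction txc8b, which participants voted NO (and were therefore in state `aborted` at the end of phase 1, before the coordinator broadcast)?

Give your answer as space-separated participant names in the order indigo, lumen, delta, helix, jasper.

Txn txc8b phase 1: indigo yes -> prepared; lumen no -> aborted; delta yes -> prepared; helix yes -> prepared; jasper no -> aborted

Answer: lumen jasper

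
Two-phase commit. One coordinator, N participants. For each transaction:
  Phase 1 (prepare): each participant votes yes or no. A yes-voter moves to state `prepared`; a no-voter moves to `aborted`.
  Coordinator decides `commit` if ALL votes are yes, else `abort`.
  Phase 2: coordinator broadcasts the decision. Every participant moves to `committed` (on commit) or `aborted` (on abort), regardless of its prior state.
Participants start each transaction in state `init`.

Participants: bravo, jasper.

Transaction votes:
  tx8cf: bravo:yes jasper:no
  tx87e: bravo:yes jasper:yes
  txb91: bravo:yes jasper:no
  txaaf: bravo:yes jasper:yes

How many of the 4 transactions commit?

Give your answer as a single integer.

tx8cf: no from jasper -> abort (commits=0)
tx87e: all yes -> commit (commits=1)
txb91: no from jasper -> abort (commits=1)
txaaf: all yes -> commit (commits=2)

Answer: 2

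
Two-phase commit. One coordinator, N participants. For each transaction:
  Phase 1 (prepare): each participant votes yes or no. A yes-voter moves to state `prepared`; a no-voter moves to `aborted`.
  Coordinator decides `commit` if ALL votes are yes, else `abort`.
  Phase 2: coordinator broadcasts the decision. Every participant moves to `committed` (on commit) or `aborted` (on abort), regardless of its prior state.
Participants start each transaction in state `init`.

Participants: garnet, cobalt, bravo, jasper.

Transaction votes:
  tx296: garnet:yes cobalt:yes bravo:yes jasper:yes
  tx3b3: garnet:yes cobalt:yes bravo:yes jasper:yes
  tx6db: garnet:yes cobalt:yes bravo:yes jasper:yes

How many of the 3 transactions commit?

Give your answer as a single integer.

Answer: 3

Derivation:
tx296: all yes -> commit (commits=1)
tx3b3: all yes -> commit (commits=2)
tx6db: all yes -> commit (commits=3)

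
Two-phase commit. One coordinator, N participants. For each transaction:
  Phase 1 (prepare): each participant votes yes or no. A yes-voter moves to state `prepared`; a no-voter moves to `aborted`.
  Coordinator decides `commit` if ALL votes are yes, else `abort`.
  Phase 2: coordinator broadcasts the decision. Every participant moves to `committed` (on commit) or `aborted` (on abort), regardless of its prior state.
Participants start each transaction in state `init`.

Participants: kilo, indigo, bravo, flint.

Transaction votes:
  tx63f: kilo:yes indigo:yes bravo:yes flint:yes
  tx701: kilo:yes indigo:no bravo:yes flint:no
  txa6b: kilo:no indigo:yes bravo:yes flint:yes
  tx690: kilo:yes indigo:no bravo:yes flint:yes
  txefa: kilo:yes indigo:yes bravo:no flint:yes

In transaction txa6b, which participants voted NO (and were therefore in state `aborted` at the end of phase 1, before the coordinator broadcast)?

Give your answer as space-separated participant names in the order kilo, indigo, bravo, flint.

Txn txa6b phase 1: kilo no -> aborted; indigo yes -> prepared; bravo yes -> prepared; flint yes -> prepared

Answer: kilo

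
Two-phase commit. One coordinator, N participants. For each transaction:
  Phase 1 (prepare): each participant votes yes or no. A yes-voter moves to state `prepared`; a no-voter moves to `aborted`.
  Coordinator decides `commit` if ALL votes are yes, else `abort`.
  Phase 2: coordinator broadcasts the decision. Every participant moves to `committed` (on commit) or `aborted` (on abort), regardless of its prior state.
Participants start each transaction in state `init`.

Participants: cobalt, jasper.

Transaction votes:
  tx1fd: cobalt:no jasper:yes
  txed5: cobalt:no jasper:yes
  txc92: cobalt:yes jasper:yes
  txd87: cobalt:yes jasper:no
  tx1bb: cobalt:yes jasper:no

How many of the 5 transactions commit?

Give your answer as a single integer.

tx1fd: no from cobalt -> abort (commits=0)
txed5: no from cobalt -> abort (commits=0)
txc92: all yes -> commit (commits=1)
txd87: no from jasper -> abort (commits=1)
tx1bb: no from jasper -> abort (commits=1)

Answer: 1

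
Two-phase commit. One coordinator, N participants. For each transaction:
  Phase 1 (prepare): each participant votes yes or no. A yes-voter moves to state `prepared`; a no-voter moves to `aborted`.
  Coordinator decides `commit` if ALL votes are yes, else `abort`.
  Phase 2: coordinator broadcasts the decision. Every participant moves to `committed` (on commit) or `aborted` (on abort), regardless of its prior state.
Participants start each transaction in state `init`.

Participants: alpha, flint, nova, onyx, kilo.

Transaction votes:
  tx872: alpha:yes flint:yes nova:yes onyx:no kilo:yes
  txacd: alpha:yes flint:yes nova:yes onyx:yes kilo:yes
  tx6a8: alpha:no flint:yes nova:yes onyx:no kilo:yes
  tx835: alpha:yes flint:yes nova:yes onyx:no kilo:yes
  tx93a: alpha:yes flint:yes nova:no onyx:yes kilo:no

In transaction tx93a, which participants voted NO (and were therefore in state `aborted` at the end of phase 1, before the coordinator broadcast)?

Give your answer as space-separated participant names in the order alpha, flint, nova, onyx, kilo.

Answer: nova kilo

Derivation:
Txn tx93a phase 1: alpha yes -> prepared; flint yes -> prepared; nova no -> aborted; onyx yes -> prepared; kilo no -> aborted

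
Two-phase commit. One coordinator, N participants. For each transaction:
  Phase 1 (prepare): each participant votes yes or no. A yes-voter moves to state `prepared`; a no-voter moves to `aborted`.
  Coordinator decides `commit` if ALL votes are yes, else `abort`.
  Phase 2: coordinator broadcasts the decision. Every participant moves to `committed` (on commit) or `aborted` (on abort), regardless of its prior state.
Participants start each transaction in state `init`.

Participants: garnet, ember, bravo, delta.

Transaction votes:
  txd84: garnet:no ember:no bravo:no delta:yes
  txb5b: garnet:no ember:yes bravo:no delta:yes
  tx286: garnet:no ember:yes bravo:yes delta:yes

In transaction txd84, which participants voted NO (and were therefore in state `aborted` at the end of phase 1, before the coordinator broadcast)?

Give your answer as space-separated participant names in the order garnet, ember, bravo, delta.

Txn txd84 phase 1: garnet no -> aborted; ember no -> aborted; bravo no -> aborted; delta yes -> prepared

Answer: garnet ember bravo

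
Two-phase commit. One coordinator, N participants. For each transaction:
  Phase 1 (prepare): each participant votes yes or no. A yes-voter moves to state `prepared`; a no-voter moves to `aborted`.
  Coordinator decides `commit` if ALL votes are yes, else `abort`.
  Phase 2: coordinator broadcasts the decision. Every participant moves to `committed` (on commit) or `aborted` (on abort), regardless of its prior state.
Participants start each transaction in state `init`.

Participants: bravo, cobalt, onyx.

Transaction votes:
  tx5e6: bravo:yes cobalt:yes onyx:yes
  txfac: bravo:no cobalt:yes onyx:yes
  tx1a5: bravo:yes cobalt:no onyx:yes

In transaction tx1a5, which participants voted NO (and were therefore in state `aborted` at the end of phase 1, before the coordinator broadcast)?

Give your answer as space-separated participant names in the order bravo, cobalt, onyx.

Txn tx1a5 phase 1: bravo yes -> prepared; cobalt no -> aborted; onyx yes -> prepared

Answer: cobalt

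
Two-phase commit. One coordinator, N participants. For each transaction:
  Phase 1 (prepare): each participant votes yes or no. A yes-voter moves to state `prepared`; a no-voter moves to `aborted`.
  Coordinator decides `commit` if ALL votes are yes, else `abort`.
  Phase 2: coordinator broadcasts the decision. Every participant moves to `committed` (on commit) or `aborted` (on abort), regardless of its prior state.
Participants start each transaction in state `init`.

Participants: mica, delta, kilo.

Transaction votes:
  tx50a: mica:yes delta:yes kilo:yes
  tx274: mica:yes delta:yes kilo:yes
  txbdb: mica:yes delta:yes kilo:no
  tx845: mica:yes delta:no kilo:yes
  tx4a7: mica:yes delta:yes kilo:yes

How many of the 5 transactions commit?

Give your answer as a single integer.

tx50a: all yes -> commit (commits=1)
tx274: all yes -> commit (commits=2)
txbdb: no from kilo -> abort (commits=2)
tx845: no from delta -> abort (commits=2)
tx4a7: all yes -> commit (commits=3)

Answer: 3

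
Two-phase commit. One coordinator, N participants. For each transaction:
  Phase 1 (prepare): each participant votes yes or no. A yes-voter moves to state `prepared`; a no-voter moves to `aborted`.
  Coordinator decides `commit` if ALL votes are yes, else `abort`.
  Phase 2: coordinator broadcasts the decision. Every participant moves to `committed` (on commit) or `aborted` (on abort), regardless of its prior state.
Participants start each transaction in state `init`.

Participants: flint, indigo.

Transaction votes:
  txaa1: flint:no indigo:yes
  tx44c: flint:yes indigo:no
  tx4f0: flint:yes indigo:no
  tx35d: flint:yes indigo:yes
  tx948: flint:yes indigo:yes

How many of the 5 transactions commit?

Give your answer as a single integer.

Answer: 2

Derivation:
txaa1: no from flint -> abort (commits=0)
tx44c: no from indigo -> abort (commits=0)
tx4f0: no from indigo -> abort (commits=0)
tx35d: all yes -> commit (commits=1)
tx948: all yes -> commit (commits=2)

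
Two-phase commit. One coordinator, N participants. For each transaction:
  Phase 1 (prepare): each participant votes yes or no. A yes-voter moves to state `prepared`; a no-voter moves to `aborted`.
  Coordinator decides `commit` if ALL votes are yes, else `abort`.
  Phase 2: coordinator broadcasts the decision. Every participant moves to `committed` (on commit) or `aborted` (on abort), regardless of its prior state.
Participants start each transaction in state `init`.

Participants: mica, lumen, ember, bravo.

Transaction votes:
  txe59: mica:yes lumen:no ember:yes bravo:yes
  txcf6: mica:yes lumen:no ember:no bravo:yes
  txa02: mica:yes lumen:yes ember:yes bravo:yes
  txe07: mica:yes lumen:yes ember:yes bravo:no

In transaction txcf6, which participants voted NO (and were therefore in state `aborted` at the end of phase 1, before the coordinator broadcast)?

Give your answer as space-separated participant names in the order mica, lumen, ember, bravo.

Answer: lumen ember

Derivation:
Txn txcf6 phase 1: mica yes -> prepared; lumen no -> aborted; ember no -> aborted; bravo yes -> prepared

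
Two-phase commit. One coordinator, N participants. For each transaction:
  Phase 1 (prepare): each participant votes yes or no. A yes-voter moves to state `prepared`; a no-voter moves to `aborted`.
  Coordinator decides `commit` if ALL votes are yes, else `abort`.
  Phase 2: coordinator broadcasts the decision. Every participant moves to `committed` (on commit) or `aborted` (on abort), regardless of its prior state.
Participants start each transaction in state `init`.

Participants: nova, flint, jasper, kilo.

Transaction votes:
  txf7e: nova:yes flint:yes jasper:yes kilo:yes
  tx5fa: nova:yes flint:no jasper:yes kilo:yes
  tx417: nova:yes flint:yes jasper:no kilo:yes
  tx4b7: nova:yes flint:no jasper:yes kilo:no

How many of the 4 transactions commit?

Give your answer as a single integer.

Answer: 1

Derivation:
txf7e: all yes -> commit (commits=1)
tx5fa: no from flint -> abort (commits=1)
tx417: no from jasper -> abort (commits=1)
tx4b7: no from flint, kilo -> abort (commits=1)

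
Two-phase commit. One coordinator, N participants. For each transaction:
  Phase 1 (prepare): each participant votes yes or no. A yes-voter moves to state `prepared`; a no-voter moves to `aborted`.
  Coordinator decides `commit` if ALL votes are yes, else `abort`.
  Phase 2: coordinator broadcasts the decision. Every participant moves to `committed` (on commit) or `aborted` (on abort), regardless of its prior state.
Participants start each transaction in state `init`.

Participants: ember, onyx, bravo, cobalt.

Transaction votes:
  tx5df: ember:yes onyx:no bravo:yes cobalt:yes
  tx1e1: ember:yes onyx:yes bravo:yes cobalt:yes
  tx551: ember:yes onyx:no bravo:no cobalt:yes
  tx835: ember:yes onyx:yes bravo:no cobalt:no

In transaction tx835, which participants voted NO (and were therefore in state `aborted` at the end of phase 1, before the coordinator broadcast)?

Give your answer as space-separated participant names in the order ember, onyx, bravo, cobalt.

Answer: bravo cobalt

Derivation:
Txn tx835 phase 1: ember yes -> prepared; onyx yes -> prepared; bravo no -> aborted; cobalt no -> aborted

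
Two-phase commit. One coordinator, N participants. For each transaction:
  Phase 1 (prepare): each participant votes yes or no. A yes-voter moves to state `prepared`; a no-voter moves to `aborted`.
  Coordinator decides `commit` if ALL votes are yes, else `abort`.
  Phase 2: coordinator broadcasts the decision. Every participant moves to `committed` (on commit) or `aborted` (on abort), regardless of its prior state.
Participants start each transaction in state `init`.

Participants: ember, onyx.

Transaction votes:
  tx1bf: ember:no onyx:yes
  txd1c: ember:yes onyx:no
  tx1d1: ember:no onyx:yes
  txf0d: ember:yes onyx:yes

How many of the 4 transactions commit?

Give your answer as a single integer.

tx1bf: no from ember -> abort (commits=0)
txd1c: no from onyx -> abort (commits=0)
tx1d1: no from ember -> abort (commits=0)
txf0d: all yes -> commit (commits=1)

Answer: 1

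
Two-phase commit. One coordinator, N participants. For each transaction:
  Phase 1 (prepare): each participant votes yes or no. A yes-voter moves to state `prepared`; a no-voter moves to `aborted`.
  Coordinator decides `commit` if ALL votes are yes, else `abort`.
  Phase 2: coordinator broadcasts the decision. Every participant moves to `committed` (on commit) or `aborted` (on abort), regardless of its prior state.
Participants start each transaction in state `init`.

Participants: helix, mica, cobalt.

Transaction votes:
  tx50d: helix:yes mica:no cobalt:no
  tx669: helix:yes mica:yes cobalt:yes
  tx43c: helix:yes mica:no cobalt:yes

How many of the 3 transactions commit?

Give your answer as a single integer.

Answer: 1

Derivation:
tx50d: no from mica, cobalt -> abort (commits=0)
tx669: all yes -> commit (commits=1)
tx43c: no from mica -> abort (commits=1)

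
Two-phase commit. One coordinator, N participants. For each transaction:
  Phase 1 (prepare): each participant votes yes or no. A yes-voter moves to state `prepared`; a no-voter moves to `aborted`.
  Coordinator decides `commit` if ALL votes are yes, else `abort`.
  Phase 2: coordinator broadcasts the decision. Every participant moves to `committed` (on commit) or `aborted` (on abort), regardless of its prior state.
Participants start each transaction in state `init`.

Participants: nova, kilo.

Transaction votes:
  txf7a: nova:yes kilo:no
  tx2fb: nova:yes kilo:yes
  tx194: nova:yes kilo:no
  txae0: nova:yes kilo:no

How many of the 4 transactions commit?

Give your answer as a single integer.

txf7a: no from kilo -> abort (commits=0)
tx2fb: all yes -> commit (commits=1)
tx194: no from kilo -> abort (commits=1)
txae0: no from kilo -> abort (commits=1)

Answer: 1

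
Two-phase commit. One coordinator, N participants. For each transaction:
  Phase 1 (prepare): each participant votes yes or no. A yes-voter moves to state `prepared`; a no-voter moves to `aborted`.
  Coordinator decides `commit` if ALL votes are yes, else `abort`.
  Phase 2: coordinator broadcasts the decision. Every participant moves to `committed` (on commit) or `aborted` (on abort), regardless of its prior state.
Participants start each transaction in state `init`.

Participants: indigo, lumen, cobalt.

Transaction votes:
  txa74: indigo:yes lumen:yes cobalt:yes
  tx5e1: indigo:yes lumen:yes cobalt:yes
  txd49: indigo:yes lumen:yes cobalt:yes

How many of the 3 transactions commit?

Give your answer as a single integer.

Answer: 3

Derivation:
txa74: all yes -> commit (commits=1)
tx5e1: all yes -> commit (commits=2)
txd49: all yes -> commit (commits=3)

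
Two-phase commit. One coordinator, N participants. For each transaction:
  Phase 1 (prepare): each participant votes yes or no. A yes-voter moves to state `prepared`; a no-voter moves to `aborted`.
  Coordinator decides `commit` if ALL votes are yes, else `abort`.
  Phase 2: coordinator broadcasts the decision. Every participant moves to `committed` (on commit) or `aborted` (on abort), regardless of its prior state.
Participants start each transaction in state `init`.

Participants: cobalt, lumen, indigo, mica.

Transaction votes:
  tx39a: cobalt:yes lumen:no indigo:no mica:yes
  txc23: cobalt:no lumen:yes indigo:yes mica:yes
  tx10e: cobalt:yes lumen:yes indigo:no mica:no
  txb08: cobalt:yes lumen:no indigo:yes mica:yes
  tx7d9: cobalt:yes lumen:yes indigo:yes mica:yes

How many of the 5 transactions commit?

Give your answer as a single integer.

tx39a: no from lumen, indigo -> abort (commits=0)
txc23: no from cobalt -> abort (commits=0)
tx10e: no from indigo, mica -> abort (commits=0)
txb08: no from lumen -> abort (commits=0)
tx7d9: all yes -> commit (commits=1)

Answer: 1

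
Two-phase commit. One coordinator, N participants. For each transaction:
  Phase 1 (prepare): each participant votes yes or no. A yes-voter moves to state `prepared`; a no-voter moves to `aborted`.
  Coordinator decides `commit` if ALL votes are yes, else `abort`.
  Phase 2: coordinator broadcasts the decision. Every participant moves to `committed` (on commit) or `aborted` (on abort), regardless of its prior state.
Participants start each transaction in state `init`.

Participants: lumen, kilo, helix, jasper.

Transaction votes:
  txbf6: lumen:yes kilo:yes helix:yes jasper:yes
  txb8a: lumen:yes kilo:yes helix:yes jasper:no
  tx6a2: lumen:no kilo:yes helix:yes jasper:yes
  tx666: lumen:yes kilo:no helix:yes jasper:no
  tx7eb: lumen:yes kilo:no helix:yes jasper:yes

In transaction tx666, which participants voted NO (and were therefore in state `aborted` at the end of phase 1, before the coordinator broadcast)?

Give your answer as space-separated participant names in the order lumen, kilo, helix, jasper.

Answer: kilo jasper

Derivation:
Txn tx666 phase 1: lumen yes -> prepared; kilo no -> aborted; helix yes -> prepared; jasper no -> aborted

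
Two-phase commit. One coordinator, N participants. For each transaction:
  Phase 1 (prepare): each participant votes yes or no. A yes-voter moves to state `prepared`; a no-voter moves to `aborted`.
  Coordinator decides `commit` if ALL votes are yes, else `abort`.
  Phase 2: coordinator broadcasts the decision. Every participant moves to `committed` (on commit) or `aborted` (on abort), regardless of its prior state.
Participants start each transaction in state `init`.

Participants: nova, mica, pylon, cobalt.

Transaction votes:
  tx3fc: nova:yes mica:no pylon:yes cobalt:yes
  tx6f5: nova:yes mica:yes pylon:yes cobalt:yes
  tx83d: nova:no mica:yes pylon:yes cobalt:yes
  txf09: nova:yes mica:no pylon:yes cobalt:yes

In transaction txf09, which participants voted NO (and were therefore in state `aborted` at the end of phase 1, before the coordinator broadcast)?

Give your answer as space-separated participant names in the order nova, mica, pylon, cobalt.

Answer: mica

Derivation:
Txn txf09 phase 1: nova yes -> prepared; mica no -> aborted; pylon yes -> prepared; cobalt yes -> prepared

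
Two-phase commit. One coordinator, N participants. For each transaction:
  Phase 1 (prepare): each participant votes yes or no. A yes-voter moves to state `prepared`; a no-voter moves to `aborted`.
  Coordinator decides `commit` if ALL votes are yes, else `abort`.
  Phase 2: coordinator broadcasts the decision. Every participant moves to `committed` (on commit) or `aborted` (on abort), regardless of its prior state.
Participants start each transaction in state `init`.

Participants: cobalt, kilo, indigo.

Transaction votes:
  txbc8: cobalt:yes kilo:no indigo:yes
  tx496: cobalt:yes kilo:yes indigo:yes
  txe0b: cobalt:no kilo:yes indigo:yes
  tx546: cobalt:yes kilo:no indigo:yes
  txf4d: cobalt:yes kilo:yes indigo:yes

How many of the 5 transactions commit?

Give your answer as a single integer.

Answer: 2

Derivation:
txbc8: no from kilo -> abort (commits=0)
tx496: all yes -> commit (commits=1)
txe0b: no from cobalt -> abort (commits=1)
tx546: no from kilo -> abort (commits=1)
txf4d: all yes -> commit (commits=2)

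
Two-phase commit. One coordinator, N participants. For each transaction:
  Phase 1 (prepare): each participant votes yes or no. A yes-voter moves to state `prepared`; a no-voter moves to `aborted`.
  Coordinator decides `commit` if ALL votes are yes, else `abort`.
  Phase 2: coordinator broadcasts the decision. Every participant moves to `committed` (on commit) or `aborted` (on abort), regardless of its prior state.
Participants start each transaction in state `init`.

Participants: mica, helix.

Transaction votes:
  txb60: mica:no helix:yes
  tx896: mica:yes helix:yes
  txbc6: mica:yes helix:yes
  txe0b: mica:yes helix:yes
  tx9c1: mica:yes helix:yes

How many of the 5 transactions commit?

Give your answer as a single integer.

txb60: no from mica -> abort (commits=0)
tx896: all yes -> commit (commits=1)
txbc6: all yes -> commit (commits=2)
txe0b: all yes -> commit (commits=3)
tx9c1: all yes -> commit (commits=4)

Answer: 4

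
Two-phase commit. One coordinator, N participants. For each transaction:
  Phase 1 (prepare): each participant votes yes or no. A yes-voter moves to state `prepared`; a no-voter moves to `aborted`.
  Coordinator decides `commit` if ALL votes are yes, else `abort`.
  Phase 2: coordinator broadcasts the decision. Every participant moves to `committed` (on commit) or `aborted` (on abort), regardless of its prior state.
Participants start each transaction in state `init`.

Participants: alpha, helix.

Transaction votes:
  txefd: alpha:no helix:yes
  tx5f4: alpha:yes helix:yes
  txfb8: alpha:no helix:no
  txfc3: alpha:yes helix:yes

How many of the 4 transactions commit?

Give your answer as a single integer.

txefd: no from alpha -> abort (commits=0)
tx5f4: all yes -> commit (commits=1)
txfb8: no from alpha, helix -> abort (commits=1)
txfc3: all yes -> commit (commits=2)

Answer: 2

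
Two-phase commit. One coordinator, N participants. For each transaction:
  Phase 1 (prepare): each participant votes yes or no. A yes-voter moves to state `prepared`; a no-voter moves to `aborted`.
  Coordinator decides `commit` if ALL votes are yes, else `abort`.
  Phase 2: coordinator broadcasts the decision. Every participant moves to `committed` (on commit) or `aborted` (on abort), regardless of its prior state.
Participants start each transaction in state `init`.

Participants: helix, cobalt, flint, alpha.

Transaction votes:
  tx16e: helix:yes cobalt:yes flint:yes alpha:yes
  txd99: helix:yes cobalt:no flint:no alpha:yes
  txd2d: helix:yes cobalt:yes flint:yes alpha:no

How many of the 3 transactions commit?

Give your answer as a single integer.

tx16e: all yes -> commit (commits=1)
txd99: no from cobalt, flint -> abort (commits=1)
txd2d: no from alpha -> abort (commits=1)

Answer: 1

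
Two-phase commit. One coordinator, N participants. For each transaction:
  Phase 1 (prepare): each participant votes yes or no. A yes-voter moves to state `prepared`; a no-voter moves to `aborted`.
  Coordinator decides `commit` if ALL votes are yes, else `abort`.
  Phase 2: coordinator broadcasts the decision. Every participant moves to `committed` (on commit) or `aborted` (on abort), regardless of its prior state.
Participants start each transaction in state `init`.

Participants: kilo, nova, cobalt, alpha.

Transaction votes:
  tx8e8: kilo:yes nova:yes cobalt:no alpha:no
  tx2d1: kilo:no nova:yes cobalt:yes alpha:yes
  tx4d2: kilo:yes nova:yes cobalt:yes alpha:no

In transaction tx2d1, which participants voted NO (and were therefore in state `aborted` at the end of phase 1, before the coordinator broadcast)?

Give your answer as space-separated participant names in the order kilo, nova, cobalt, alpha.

Txn tx2d1 phase 1: kilo no -> aborted; nova yes -> prepared; cobalt yes -> prepared; alpha yes -> prepared

Answer: kilo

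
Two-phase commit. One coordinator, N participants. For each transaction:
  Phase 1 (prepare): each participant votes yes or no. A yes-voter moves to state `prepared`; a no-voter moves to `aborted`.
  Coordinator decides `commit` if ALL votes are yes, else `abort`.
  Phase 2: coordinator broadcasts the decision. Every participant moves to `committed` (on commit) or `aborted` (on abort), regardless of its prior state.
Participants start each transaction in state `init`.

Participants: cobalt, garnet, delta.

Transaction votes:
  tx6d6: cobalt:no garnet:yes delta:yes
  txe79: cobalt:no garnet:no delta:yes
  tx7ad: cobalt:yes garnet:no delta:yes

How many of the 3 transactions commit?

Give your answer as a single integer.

Answer: 0

Derivation:
tx6d6: no from cobalt -> abort (commits=0)
txe79: no from cobalt, garnet -> abort (commits=0)
tx7ad: no from garnet -> abort (commits=0)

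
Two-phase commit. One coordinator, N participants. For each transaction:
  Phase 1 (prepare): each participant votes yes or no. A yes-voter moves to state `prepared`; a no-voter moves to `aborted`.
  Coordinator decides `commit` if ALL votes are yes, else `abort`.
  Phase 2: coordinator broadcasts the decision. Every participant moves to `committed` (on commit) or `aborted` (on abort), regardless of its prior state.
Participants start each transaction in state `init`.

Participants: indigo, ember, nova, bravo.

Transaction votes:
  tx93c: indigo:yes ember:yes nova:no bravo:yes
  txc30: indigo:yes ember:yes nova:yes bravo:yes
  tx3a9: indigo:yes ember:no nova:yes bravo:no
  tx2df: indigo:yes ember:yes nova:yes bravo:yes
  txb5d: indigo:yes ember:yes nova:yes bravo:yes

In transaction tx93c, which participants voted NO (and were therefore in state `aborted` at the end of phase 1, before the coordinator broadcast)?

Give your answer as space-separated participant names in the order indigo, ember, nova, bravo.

Answer: nova

Derivation:
Txn tx93c phase 1: indigo yes -> prepared; ember yes -> prepared; nova no -> aborted; bravo yes -> prepared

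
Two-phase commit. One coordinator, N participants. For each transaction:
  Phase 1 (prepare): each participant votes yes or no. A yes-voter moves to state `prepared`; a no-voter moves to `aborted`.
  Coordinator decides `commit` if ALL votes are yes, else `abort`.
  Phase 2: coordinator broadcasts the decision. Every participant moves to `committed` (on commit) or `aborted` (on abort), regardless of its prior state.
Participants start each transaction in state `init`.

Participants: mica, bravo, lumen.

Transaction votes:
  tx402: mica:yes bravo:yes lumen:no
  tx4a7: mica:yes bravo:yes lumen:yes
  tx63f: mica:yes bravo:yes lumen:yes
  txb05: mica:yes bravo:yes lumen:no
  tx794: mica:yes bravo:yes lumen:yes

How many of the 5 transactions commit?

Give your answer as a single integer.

tx402: no from lumen -> abort (commits=0)
tx4a7: all yes -> commit (commits=1)
tx63f: all yes -> commit (commits=2)
txb05: no from lumen -> abort (commits=2)
tx794: all yes -> commit (commits=3)

Answer: 3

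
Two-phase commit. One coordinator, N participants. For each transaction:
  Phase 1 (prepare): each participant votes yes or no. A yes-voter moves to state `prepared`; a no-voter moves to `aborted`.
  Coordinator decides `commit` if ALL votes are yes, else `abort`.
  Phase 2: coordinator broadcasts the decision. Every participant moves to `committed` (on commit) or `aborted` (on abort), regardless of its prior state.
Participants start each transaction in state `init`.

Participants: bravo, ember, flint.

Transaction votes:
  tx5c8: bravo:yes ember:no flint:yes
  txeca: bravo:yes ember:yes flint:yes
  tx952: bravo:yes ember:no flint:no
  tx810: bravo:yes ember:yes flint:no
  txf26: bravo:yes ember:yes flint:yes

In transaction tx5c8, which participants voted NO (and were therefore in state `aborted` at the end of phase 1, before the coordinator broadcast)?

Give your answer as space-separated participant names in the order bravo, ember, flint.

Answer: ember

Derivation:
Txn tx5c8 phase 1: bravo yes -> prepared; ember no -> aborted; flint yes -> prepared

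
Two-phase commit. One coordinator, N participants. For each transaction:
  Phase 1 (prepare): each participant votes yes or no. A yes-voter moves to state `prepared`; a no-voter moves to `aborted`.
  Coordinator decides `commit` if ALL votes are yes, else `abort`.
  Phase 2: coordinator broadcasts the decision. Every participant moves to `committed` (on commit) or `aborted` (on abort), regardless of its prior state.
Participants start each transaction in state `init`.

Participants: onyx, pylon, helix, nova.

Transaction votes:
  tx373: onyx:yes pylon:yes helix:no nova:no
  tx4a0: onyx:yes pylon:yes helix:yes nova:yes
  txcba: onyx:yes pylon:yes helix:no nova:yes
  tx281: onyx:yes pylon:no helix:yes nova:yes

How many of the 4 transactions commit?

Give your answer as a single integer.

Answer: 1

Derivation:
tx373: no from helix, nova -> abort (commits=0)
tx4a0: all yes -> commit (commits=1)
txcba: no from helix -> abort (commits=1)
tx281: no from pylon -> abort (commits=1)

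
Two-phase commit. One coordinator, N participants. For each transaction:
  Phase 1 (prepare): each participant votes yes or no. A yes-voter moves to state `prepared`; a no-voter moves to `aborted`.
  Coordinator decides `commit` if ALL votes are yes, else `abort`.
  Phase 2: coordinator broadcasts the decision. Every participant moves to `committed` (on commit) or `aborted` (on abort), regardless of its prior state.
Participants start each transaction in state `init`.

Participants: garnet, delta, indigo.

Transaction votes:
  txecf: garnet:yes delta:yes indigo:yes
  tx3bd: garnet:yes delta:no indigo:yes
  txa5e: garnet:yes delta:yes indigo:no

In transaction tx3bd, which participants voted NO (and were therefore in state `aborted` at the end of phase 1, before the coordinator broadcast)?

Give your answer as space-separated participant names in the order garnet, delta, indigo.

Txn tx3bd phase 1: garnet yes -> prepared; delta no -> aborted; indigo yes -> prepared

Answer: delta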